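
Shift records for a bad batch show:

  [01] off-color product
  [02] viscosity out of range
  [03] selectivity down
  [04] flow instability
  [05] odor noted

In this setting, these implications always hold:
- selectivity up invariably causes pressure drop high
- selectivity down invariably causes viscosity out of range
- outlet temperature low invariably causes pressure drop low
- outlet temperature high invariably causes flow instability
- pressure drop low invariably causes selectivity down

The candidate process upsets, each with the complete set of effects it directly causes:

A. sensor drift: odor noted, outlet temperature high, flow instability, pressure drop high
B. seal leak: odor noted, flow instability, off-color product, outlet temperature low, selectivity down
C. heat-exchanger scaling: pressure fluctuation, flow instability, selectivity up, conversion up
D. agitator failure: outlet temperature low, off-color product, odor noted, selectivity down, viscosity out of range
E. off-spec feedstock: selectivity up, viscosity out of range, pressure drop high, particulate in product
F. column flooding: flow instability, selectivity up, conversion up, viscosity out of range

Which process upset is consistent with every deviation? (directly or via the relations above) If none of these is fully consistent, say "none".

B

For each candidate, compare predicted effects to what was observed:
(A) sensor drift — does not account for off-color product, viscosity out of range, selectivity down
(B) seal leak — accounts for every observation (viscosity out of range through selectivity down → viscosity out of range)
(C) heat-exchanger scaling — off-color product miss; viscosity out of range miss; selectivity down miss; flow instability match; odor noted miss
(D) agitator failure — does not account for flow instability
(E) off-spec feedstock — off-color product miss; viscosity out of range match; selectivity down miss; flow instability miss; odor noted miss
(F) column flooding — off-color product miss; viscosity out of range match; selectivity down miss; flow instability match; odor noted miss
(B) alone accounts for all the evidence.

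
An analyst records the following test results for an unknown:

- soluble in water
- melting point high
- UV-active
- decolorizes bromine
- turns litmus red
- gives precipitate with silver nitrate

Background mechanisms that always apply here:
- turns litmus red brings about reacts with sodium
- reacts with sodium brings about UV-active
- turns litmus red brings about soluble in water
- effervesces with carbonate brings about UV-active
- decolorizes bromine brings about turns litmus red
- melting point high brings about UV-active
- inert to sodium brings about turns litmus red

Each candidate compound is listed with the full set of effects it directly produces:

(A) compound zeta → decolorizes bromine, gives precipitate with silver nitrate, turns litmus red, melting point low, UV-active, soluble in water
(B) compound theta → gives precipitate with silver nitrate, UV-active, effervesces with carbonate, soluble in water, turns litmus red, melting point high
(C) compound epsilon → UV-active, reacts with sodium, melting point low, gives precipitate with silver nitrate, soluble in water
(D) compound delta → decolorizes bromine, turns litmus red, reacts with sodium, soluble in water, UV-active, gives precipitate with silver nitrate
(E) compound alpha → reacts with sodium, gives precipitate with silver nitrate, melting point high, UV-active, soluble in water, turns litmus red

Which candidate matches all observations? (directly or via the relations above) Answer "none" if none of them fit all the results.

Per-candidate check:
(A) compound zeta — fails on melting point high (predicts melting point low, not melting point high)
(B) compound theta — does not account for decolorizes bromine
(C) compound epsilon — fails on melting point high, decolorizes bromine, turns litmus red (predicts melting point low, not melting point high)
(D) compound delta — does not account for melting point high
(E) compound alpha — does not account for decolorizes bromine
Every candidate fails on at least one observation.

none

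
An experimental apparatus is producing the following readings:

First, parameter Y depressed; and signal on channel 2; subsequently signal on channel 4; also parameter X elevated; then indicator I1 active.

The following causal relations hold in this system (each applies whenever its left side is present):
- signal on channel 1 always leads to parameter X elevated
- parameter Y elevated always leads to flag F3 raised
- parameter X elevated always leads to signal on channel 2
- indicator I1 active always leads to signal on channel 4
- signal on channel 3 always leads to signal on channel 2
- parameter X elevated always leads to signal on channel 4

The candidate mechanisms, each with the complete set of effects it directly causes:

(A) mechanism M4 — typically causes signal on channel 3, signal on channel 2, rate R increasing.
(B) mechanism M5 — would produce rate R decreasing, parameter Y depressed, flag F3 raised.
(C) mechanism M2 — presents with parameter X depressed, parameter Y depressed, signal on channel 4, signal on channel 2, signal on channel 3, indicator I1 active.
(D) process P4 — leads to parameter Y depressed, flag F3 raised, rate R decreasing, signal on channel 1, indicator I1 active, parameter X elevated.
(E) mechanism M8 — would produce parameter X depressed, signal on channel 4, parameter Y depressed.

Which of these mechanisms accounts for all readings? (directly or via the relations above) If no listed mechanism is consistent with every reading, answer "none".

Per-candidate check:
(A) mechanism M4 — parameter Y depressed ✗; signal on channel 2 ✓; signal on channel 4 ✗; parameter X elevated ✗; indicator I1 active ✗
(B) mechanism M5 — parameter Y depressed ✓; signal on channel 2 ✗; signal on channel 4 ✗; parameter X elevated ✗; indicator I1 active ✗
(C) mechanism M2 — parameter Y depressed ✓; signal on channel 2 ✓; signal on channel 4 ✓; parameter X elevated ✗; indicator I1 active ✓
(D) process P4 — accounts for every observation (signal on channel 2 by parameter X elevated → signal on channel 2)
(E) mechanism M8 — fails on signal on channel 2, parameter X elevated, indicator I1 active (predicts parameter X depressed, not parameter X elevated)
(D) is the only candidate with no mismatches.

D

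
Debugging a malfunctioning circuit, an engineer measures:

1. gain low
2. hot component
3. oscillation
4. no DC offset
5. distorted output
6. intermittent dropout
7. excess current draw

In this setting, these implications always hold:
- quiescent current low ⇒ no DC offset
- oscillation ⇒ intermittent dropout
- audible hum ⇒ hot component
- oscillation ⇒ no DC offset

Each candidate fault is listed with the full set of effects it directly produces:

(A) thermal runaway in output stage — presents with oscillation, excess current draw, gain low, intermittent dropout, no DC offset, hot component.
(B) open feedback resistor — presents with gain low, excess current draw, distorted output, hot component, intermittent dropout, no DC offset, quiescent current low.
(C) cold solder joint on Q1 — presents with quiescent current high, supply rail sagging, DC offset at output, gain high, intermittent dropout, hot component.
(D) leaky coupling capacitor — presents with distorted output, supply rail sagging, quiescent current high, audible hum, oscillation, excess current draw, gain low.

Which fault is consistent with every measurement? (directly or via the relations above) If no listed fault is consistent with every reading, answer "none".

Per-candidate check:
(A) thermal runaway in output stage — gain low yes; hot component yes; oscillation yes; no DC offset yes; distorted output NO; intermittent dropout yes; excess current draw yes
(B) open feedback resistor — does not account for oscillation
(C) cold solder joint on Q1 — fails on gain low, oscillation, no DC offset, distorted output, excess current draw (predicts gain high, not gain low; predicts DC offset at output, not no DC offset)
(D) leaky coupling capacitor — accounts for every observation (hot component through audible hum → hot component)
Only (D) is consistent with every observation.

D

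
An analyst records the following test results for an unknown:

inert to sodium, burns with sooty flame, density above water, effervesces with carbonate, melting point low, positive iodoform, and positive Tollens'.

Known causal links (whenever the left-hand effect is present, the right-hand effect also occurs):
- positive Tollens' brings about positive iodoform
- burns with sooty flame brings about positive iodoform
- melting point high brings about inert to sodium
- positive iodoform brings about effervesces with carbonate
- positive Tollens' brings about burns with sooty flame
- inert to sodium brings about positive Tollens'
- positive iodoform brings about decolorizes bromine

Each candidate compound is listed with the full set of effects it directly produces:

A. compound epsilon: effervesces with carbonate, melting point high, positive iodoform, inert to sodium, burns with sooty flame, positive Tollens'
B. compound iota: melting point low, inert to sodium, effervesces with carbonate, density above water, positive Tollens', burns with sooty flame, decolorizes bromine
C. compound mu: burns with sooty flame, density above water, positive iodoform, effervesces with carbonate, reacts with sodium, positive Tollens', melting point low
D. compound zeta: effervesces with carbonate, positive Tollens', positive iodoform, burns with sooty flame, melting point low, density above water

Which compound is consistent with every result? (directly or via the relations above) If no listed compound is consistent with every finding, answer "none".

Checking each candidate against the observations:
(A) compound epsilon — inert to sodium match; burns with sooty flame match; density above water miss; effervesces with carbonate match; melting point low miss; positive iodoform match; positive Tollens' match
(B) compound iota — inert to sodium match; burns with sooty flame match; density above water match; effervesces with carbonate match; melting point low match; positive iodoform match (by positive Tollens' → positive iodoform); positive Tollens' match
(C) compound mu — fails on inert to sodium (predicts reacts with sodium, not inert to sodium)
(D) compound zeta — does not account for inert to sodium
(B) is the only candidate with no mismatches.

B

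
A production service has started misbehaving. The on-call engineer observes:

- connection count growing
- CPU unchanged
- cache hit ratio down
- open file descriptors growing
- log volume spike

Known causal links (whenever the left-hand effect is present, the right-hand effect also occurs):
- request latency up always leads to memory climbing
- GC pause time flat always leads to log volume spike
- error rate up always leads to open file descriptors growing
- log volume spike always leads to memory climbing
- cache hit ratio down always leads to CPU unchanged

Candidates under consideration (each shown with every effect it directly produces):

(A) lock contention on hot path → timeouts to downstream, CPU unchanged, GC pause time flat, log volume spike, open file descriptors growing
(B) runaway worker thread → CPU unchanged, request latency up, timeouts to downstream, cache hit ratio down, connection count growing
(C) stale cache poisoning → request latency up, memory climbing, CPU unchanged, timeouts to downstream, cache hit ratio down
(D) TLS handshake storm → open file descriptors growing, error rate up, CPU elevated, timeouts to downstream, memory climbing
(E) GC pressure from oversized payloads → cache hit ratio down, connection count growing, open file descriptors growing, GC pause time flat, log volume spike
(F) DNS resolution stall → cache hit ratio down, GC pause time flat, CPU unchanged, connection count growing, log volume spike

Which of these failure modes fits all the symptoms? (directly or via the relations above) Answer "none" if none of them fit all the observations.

Per-candidate check:
(A) lock contention on hot path — connection count growing -; CPU unchanged +; cache hit ratio down -; open file descriptors growing +; log volume spike +
(B) runaway worker thread — connection count growing +; CPU unchanged +; cache hit ratio down +; open file descriptors growing -; log volume spike -
(C) stale cache poisoning — connection count growing -; CPU unchanged +; cache hit ratio down +; open file descriptors growing -; log volume spike -
(D) TLS handshake storm — fails on connection count growing, CPU unchanged, cache hit ratio down, log volume spike (predicts CPU elevated, not CPU unchanged)
(E) GC pressure from oversized payloads — accounts for every observation (CPU unchanged via cache hit ratio down → CPU unchanged)
(F) DNS resolution stall — connection count growing +; CPU unchanged +; cache hit ratio down +; open file descriptors growing -; log volume spike +
Only (E) is consistent with every observation.

E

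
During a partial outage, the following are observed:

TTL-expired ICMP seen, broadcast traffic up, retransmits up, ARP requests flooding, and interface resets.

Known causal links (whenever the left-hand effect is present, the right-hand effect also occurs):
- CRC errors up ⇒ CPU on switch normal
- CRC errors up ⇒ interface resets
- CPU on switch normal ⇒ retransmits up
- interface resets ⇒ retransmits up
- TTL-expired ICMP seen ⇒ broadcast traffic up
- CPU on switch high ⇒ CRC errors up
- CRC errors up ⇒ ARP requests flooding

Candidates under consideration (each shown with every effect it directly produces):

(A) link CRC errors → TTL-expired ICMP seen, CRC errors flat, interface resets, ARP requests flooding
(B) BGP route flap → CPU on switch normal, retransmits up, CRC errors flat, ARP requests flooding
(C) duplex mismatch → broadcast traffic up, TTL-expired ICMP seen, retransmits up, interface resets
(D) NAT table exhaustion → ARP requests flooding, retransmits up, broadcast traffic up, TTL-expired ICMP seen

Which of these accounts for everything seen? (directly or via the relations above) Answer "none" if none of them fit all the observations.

Per-candidate check:
(A) link CRC errors — TTL-expired ICMP seen +; broadcast traffic up + (through TTL-expired ICMP seen → broadcast traffic up); retransmits up + (through interface resets → retransmits up); ARP requests flooding +; interface resets +
(B) BGP route flap — does not account for TTL-expired ICMP seen, broadcast traffic up, interface resets
(C) duplex mismatch — TTL-expired ICMP seen +; broadcast traffic up +; retransmits up +; ARP requests flooding -; interface resets +
(D) NAT table exhaustion — TTL-expired ICMP seen +; broadcast traffic up +; retransmits up +; ARP requests flooding +; interface resets -
(A) is the only candidate with no mismatches.

A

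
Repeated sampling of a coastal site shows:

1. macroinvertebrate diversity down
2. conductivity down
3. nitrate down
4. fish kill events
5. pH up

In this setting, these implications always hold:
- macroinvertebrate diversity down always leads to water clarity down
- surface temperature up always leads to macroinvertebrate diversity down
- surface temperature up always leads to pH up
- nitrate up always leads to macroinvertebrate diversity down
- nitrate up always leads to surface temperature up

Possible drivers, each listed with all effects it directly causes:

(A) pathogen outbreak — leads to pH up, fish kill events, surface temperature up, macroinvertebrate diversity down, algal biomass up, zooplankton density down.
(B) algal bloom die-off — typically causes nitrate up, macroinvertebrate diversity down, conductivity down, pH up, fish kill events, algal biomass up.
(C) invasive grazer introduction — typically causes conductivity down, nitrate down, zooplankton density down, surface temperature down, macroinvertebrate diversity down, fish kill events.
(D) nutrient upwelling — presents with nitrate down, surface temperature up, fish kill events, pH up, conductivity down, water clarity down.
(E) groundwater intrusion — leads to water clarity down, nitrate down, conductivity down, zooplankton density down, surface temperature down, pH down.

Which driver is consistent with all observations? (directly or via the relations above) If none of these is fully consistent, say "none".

D

Per-candidate check:
(A) pathogen outbreak — macroinvertebrate diversity down +; conductivity down -; nitrate down -; fish kill events +; pH up +
(B) algal bloom die-off — fails on nitrate down (predicts nitrate up, not nitrate down)
(C) invasive grazer introduction — does not account for pH up
(D) nutrient upwelling — accounts for every observation (macroinvertebrate diversity down by surface temperature up → macroinvertebrate diversity down)
(E) groundwater intrusion — macroinvertebrate diversity down -; conductivity down +; nitrate down +; fish kill events -; pH up -
(D) is the only candidate with no mismatches.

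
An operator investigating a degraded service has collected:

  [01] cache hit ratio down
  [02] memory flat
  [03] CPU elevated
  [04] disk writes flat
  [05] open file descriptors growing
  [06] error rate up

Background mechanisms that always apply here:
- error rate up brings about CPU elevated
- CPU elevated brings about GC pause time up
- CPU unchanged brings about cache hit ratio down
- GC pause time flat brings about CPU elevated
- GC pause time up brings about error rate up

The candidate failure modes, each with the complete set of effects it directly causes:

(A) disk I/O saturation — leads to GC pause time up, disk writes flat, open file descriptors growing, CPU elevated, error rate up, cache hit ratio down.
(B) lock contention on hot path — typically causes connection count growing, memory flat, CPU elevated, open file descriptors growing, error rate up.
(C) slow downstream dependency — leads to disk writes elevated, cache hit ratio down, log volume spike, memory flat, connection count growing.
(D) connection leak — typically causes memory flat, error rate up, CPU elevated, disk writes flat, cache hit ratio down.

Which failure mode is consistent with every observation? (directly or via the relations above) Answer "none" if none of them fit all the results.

none

Checking each candidate against the observations:
(A) disk I/O saturation — cache hit ratio down match; memory flat miss; CPU elevated match; disk writes flat match; open file descriptors growing match; error rate up match
(B) lock contention on hot path — cache hit ratio down miss; memory flat match; CPU elevated match; disk writes flat miss; open file descriptors growing match; error rate up match
(C) slow downstream dependency — fails on CPU elevated, disk writes flat, open file descriptors growing, error rate up (predicts disk writes elevated, not disk writes flat)
(D) connection leak — cache hit ratio down match; memory flat match; CPU elevated match; disk writes flat match; open file descriptors growing miss; error rate up match
Every candidate fails on at least one observation.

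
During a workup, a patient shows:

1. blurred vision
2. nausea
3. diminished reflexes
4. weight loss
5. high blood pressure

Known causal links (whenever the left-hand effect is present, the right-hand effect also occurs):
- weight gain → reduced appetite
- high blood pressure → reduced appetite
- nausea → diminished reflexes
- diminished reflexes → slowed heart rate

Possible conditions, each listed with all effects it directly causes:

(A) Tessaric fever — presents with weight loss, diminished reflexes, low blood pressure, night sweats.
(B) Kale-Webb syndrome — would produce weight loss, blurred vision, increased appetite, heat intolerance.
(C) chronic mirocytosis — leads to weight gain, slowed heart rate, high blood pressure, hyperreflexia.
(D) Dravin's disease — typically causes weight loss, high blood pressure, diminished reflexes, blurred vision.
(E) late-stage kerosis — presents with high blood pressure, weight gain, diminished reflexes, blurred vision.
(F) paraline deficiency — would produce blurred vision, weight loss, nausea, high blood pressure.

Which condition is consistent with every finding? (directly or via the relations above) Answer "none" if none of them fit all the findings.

Per-candidate check:
(A) Tessaric fever — blurred vision NO; nausea NO; diminished reflexes yes; weight loss yes; high blood pressure NO
(B) Kale-Webb syndrome — does not account for nausea, diminished reflexes, high blood pressure
(C) chronic mirocytosis — blurred vision NO; nausea NO; diminished reflexes NO; weight loss NO; high blood pressure yes
(D) Dravin's disease — does not account for nausea
(E) late-stage kerosis — blurred vision yes; nausea NO; diminished reflexes yes; weight loss NO; high blood pressure yes
(F) paraline deficiency — blurred vision yes; nausea yes; diminished reflexes yes (via nausea → diminished reflexes); weight loss yes; high blood pressure yes
Only (F) is consistent with every observation.

F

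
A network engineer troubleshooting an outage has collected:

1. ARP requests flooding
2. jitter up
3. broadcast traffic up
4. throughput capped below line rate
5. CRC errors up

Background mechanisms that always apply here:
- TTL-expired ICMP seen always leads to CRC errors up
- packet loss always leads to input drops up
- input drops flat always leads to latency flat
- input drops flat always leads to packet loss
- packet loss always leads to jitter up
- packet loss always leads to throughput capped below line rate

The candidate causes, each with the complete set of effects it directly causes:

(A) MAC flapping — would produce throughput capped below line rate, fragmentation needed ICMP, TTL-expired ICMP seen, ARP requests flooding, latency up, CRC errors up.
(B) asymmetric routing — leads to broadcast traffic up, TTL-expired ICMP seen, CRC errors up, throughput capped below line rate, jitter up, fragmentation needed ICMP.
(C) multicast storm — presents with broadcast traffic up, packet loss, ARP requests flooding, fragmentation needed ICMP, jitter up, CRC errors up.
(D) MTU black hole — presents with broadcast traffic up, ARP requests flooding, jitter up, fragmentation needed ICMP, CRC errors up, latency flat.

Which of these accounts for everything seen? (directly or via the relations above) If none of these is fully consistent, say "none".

For each candidate, compare predicted effects to what was observed:
(A) MAC flapping — does not account for jitter up, broadcast traffic up
(B) asymmetric routing — ARP requests flooding miss; jitter up match; broadcast traffic up match; throughput capped below line rate match; CRC errors up match
(C) multicast storm — accounts for every observation (throughput capped below line rate via packet loss → throughput capped below line rate)
(D) MTU black hole — does not account for throughput capped below line rate
(C) alone accounts for all the evidence.

C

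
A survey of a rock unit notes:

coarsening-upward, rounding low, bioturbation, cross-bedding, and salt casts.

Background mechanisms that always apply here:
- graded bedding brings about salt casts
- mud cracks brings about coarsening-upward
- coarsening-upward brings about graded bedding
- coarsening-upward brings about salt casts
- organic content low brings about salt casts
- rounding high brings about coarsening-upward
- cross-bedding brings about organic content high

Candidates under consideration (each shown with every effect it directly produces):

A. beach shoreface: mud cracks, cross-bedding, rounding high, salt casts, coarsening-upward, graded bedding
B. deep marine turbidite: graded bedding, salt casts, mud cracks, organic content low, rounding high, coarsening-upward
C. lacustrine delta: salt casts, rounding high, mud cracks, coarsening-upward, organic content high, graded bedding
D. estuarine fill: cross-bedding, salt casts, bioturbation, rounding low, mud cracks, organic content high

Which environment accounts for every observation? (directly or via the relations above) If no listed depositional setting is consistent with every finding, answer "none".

For each candidate, compare predicted effects to what was observed:
(A) beach shoreface — coarsening-upward match; rounding low miss; bioturbation miss; cross-bedding match; salt casts match
(B) deep marine turbidite — fails on rounding low, bioturbation, cross-bedding (predicts rounding high, not rounding low)
(C) lacustrine delta — fails on rounding low, bioturbation, cross-bedding (predicts rounding high, not rounding low)
(D) estuarine fill — accounts for every observation (coarsening-upward through mud cracks → coarsening-upward)
(D) is the only candidate with no mismatches.

D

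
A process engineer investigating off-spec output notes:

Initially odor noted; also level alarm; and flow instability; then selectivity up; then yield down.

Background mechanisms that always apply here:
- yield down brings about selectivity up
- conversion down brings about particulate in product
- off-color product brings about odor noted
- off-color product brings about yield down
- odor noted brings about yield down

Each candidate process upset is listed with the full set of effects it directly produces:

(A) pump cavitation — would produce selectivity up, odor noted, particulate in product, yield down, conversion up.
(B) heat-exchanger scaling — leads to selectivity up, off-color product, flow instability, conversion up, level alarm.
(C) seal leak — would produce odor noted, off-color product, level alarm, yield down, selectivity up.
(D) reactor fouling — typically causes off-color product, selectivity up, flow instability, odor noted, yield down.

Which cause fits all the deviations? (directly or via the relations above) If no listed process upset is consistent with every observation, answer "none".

Testing each hypothesis:
(A) pump cavitation — odor noted yes; level alarm NO; flow instability NO; selectivity up yes; yield down yes
(B) heat-exchanger scaling — odor noted yes (by off-color product → odor noted); level alarm yes; flow instability yes; selectivity up yes; yield down yes (by off-color product → yield down)
(C) seal leak — does not account for flow instability
(D) reactor fouling — odor noted yes; level alarm NO; flow instability yes; selectivity up yes; yield down yes
(B) is the only candidate with no mismatches.

B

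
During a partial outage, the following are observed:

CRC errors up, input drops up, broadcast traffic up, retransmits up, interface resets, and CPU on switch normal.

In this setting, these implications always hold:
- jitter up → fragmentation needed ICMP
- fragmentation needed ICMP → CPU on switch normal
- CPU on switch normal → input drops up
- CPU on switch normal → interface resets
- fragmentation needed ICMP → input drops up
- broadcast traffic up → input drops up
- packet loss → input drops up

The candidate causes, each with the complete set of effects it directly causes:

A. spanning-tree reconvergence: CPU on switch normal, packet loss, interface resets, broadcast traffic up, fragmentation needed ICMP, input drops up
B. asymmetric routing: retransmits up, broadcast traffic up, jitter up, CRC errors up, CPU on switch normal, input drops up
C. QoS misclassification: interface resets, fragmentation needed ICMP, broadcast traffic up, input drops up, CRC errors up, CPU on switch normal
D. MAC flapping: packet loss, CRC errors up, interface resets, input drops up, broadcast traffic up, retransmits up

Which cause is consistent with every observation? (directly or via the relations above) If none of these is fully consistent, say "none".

Checking each candidate against the observations:
(A) spanning-tree reconvergence — does not account for CRC errors up, retransmits up
(B) asymmetric routing — CRC errors up +; input drops up +; broadcast traffic up +; retransmits up +; interface resets + (via CPU on switch normal → interface resets); CPU on switch normal +
(C) QoS misclassification — does not account for retransmits up
(D) MAC flapping — does not account for CPU on switch normal
(B) is the only candidate with no mismatches.

B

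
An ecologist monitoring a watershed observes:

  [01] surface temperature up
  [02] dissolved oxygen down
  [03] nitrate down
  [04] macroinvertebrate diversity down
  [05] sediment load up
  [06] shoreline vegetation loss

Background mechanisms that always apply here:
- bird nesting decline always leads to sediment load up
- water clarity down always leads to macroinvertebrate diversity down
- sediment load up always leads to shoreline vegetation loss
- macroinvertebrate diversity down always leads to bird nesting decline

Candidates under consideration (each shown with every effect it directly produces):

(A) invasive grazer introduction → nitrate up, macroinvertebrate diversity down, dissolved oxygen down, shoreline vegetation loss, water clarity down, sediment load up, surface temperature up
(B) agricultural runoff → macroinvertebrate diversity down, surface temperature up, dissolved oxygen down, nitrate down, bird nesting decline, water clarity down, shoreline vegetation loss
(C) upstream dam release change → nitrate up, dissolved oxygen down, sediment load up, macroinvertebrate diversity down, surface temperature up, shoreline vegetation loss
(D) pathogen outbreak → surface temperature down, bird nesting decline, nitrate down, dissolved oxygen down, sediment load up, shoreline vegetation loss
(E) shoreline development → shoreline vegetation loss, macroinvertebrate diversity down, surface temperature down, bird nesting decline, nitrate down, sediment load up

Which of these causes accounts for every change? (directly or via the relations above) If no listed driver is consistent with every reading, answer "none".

For each candidate, compare predicted effects to what was observed:
(A) invasive grazer introduction — surface temperature up +; dissolved oxygen down +; nitrate down -; macroinvertebrate diversity down +; sediment load up +; shoreline vegetation loss +
(B) agricultural runoff — surface temperature up +; dissolved oxygen down +; nitrate down +; macroinvertebrate diversity down +; sediment load up + (through bird nesting decline → sediment load up); shoreline vegetation loss +
(C) upstream dam release change — fails on nitrate down (predicts nitrate up, not nitrate down)
(D) pathogen outbreak — fails on surface temperature up, macroinvertebrate diversity down (predicts surface temperature down, not surface temperature up)
(E) shoreline development — surface temperature up -; dissolved oxygen down -; nitrate down +; macroinvertebrate diversity down +; sediment load up +; shoreline vegetation loss +
Only (B) is consistent with every observation.

B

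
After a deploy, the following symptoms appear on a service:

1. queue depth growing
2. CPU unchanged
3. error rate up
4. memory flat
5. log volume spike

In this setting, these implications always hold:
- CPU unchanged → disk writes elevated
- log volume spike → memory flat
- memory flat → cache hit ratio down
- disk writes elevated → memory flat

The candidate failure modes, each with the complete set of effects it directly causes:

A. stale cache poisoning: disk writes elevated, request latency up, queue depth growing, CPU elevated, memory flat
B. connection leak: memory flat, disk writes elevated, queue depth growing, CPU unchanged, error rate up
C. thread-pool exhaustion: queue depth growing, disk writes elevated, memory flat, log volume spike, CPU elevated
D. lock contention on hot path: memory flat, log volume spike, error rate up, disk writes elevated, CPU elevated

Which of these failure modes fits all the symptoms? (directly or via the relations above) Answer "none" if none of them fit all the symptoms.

Checking each candidate against the observations:
(A) stale cache poisoning — queue depth growing yes; CPU unchanged NO; error rate up NO; memory flat yes; log volume spike NO
(B) connection leak — does not account for log volume spike
(C) thread-pool exhaustion — fails on CPU unchanged, error rate up (predicts CPU elevated, not CPU unchanged)
(D) lock contention on hot path — queue depth growing NO; CPU unchanged NO; error rate up yes; memory flat yes; log volume spike yes
None of the listed candidates fits everything.

none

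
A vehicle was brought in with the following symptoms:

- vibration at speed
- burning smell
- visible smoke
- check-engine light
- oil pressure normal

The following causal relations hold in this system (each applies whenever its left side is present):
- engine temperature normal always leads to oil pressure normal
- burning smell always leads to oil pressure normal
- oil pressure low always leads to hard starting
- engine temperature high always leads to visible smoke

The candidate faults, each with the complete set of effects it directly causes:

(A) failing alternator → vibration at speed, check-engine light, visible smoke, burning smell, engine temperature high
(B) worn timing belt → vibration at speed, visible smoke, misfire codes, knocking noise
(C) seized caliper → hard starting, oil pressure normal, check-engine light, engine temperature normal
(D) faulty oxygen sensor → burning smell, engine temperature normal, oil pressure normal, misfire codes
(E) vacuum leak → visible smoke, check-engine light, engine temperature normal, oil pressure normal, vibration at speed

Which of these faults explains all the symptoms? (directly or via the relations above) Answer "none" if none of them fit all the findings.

A

Per-candidate check:
(A) failing alternator — vibration at speed yes; burning smell yes; visible smoke yes; check-engine light yes; oil pressure normal yes (through burning smell → oil pressure normal)
(B) worn timing belt — does not account for burning smell, check-engine light, oil pressure normal
(C) seized caliper — vibration at speed NO; burning smell NO; visible smoke NO; check-engine light yes; oil pressure normal yes
(D) faulty oxygen sensor — does not account for vibration at speed, visible smoke, check-engine light
(E) vacuum leak — does not account for burning smell
(A) alone accounts for all the evidence.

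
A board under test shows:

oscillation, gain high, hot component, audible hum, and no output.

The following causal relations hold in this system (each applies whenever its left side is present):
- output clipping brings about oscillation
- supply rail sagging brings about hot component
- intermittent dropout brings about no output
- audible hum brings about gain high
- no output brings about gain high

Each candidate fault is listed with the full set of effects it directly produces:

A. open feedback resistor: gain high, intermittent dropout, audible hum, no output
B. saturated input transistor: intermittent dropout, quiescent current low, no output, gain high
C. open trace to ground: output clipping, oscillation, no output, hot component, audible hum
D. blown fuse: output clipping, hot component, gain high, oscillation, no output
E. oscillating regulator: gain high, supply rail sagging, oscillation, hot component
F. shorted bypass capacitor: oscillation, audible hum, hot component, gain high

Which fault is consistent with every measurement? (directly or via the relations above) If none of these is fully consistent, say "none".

Checking each candidate against the observations:
(A) open feedback resistor — oscillation -; gain high +; hot component -; audible hum +; no output +
(B) saturated input transistor — oscillation -; gain high +; hot component -; audible hum -; no output +
(C) open trace to ground — accounts for every observation (gain high by no output → gain high)
(D) blown fuse — oscillation +; gain high +; hot component +; audible hum -; no output +
(E) oscillating regulator — does not account for audible hum, no output
(F) shorted bypass capacitor — does not account for no output
(C) is the only candidate with no mismatches.

C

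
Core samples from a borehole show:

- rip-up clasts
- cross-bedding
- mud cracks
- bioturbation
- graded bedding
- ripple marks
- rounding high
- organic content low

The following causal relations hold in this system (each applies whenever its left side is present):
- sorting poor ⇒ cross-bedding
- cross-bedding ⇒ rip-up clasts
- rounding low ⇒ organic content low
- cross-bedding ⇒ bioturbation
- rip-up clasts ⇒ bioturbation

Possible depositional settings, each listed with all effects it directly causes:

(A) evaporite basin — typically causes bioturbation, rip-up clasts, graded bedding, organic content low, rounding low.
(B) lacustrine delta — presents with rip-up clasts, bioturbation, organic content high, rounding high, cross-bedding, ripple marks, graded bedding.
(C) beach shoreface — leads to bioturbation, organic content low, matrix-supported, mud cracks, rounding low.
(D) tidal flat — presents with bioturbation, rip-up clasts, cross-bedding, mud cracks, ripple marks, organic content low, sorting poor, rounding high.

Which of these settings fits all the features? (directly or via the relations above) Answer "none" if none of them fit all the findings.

none

For each candidate, compare predicted effects to what was observed:
(A) evaporite basin — fails on cross-bedding, mud cracks, ripple marks, rounding high (predicts rounding low, not rounding high)
(B) lacustrine delta — rip-up clasts +; cross-bedding +; mud cracks -; bioturbation +; graded bedding +; ripple marks +; rounding high +; organic content low -
(C) beach shoreface — fails on rip-up clasts, cross-bedding, graded bedding, ripple marks, rounding high (predicts rounding low, not rounding high)
(D) tidal flat — rip-up clasts +; cross-bedding +; mud cracks +; bioturbation +; graded bedding -; ripple marks +; rounding high +; organic content low +
No candidate is consistent with all observations.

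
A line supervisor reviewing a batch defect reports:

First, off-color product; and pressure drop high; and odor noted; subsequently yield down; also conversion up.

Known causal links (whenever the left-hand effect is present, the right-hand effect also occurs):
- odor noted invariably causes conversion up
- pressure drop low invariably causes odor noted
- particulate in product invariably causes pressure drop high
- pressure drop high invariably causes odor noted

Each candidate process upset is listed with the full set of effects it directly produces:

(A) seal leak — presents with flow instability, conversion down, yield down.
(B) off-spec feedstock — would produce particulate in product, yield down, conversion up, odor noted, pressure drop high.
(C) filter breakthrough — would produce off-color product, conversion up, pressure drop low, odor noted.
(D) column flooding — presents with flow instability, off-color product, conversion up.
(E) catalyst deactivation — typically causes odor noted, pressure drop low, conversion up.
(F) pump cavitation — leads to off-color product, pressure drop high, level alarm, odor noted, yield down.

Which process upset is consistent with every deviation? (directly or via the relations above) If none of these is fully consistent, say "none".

Checking each candidate against the observations:
(A) seal leak — fails on off-color product, pressure drop high, odor noted, conversion up (predicts conversion down, not conversion up)
(B) off-spec feedstock — off-color product ✗; pressure drop high ✓; odor noted ✓; yield down ✓; conversion up ✓
(C) filter breakthrough — off-color product ✓; pressure drop high ✗; odor noted ✓; yield down ✗; conversion up ✓
(D) column flooding — does not account for pressure drop high, odor noted, yield down
(E) catalyst deactivation — fails on off-color product, pressure drop high, yield down (predicts pressure drop low, not pressure drop high)
(F) pump cavitation — off-color product ✓; pressure drop high ✓; odor noted ✓; yield down ✓; conversion up ✓ (by odor noted → conversion up)
Only (F) is consistent with every observation.

F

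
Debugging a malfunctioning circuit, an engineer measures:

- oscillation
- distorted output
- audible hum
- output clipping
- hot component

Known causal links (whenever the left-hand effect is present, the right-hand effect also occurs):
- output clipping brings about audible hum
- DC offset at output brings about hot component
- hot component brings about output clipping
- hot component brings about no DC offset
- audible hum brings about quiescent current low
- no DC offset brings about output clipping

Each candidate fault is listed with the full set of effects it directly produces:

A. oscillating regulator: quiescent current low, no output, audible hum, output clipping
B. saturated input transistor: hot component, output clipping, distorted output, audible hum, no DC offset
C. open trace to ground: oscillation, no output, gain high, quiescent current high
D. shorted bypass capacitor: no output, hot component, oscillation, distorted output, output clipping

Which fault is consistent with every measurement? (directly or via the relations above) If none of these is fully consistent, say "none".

Per-candidate check:
(A) oscillating regulator — oscillation -; distorted output -; audible hum +; output clipping +; hot component -
(B) saturated input transistor — does not account for oscillation
(C) open trace to ground — oscillation +; distorted output -; audible hum -; output clipping -; hot component -
(D) shorted bypass capacitor — oscillation +; distorted output +; audible hum + (via output clipping → audible hum); output clipping +; hot component +
(D) is the only candidate with no mismatches.

D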